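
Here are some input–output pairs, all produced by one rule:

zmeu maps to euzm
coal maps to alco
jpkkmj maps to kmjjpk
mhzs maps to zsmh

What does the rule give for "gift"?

ftgi

Looking at the pairs, the operation is to swap the front and back halves of the string.
Doing the same to "gift": "ftgi".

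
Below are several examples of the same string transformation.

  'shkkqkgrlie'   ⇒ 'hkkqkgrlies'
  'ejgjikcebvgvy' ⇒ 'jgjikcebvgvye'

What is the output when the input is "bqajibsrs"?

qajibsrsb

The pattern: move the first character to the end.
So "bqajibsrs" becomes "qajibsrsb".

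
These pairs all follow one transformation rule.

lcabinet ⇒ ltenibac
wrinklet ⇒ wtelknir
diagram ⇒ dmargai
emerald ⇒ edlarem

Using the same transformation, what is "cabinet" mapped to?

cteniba

Rule — reverse the string, then move the last character to the front.
Applying both steps to "cabinet": "tenibac", then "cteniba".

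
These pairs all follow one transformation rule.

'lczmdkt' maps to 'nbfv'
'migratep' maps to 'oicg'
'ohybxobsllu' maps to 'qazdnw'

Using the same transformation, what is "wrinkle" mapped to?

The rule is to keep every other character starting from the first (positions 1st, 3rd, 5th, ...), then shift every letter 2 places forward in the alphabet (wrapping around).
For "wrinkle", step one produces "wike"; step two turns that into "ykmg".

ykmg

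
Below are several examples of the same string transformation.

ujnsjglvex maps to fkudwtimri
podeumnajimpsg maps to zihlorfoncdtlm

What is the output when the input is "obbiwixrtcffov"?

The transformation: shift every letter 1 place backward in the alphabet (wrapping around), then swap the front and back halves of the string.
For "obbiwixrtcffov", step one produces "naahvhwqsbeenu"; step two turns that into "qsbeenunaahvhw".

qsbeenunaahvhw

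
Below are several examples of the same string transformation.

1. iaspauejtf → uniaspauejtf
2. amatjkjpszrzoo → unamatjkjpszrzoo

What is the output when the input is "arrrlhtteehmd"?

unarrrlhtteehmd

Each output is the input with this applied: prepend "un".
For "arrrlhtteehmd" the result is "unarrrlhtteehmd".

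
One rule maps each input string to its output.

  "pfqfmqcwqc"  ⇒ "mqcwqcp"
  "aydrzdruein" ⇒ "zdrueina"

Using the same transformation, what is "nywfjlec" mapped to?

What's happening: move the first character to the end, then delete the first 3 characters.
On "nywfjlec": the first step gives "ywfjlecn", and the second then gives "jlecn".
(Check on "pfqfmqcwqc": → "fqfmqcwqcp" → "mqcwqcp" ✓)

jlecn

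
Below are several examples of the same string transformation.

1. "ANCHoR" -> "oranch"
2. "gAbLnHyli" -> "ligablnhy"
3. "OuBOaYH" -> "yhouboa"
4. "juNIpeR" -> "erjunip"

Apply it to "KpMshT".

Rule — move the last 2 characters to the front (rotate right by 2), then convert every letter to lowercase.
On "KpMshT": the first step gives "hTKpMs", and the second then gives "htkpms".
(Check on "OuBOaYH": → "YHOuBOa" → "yhouboa" ✓)

htkpms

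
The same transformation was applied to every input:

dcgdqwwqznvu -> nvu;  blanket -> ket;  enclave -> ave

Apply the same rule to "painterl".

The rule is to keep only the last 3 characters.
Doing the same to "painterl": "erl".

erl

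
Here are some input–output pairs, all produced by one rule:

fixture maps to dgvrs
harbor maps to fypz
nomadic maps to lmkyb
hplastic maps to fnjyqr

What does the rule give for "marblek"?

kypzj

In each case the input is transformed by: delete the last 2 characters, then shift every letter 2 places backward in the alphabet (wrapping around).
On "marblek": the first step gives "marbl", and the second then gives "kypzj".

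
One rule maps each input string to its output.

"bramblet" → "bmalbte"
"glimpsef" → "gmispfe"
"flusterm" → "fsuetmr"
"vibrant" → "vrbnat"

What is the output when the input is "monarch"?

mancrh

Each output is the input with this applied: swap each adjacent pair of characters (1↔2, 3↔4, ...), then delete the first character.
For "monarch", step one produces "omancrh"; step two turns that into "mancrh".
(Check on "glimpsef": → "lgmispfe" → "gmispfe" ✓)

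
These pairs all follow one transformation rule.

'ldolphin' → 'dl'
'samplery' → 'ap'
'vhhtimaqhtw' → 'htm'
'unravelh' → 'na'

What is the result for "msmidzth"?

Rule — keep every other character starting from the second (positions 2nd, 4th, 6th, ...), then delete the last 2 characters.
Applying both steps to "msmidzth": "sizh", then "si".

si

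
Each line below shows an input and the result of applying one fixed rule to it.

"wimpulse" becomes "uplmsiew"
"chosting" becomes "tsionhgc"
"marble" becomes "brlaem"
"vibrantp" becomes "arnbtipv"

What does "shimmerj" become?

The rule is to swap the front and back halves of the string, then take characters alternately from the front and the back (1st, last, 2nd, 2nd-last, ...).
For "shimmerj", step one produces "merjshim"; step two turns that into "mmeirhjs".

mmeirhjs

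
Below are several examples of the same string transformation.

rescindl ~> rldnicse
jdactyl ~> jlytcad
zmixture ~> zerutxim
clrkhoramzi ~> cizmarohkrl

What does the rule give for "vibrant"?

The rule is to move the first character to the end, then reverse the string.
"vibrant" → "vtnarbi".

vtnarbi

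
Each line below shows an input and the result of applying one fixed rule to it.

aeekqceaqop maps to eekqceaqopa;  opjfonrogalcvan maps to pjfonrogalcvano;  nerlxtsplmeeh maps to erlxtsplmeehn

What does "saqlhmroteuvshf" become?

aqlhmroteuvshfs

The transformation: move the first character to the end.
For "saqlhmroteuvshf" the result is "aqlhmroteuvshfs".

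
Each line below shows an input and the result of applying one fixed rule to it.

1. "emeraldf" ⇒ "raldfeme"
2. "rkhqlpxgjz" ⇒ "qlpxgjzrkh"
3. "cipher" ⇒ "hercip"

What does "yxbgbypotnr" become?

gbypotnryxb

In each case the input is transformed by: move the first 3 characters to the end (rotate left by 3).
Doing the same to "yxbgbypotnr": "gbypotnryxb".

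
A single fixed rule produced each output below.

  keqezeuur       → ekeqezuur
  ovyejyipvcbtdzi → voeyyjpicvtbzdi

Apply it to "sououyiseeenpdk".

In each case the input is transformed by: swap each adjacent pair of characters (1↔2, 3↔4, ...).
Doing the same to "sououyiseeenpdk": "osouyusieenedpk".

osouyusieenedpk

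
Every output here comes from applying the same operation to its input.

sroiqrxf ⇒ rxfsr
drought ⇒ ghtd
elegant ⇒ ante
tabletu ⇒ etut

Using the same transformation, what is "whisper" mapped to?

In each case the input is transformed by: move the last 3 characters to the front (rotate right by 3), then delete the last 3 characters.
"whisper" → "perw".

perw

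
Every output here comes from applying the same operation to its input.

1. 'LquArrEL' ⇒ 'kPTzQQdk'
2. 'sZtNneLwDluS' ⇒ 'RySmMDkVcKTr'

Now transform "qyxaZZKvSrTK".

Rule — shift every letter 1 place backward in the alphabet (wrapping around), then flip the case of every letter.
Starting from "qyxaZZKvSrTK": after the first operation, "pxwzYYJuRqSJ"; after the second, "PXWZyyjUrQsj".

PXWZyyjUrQsj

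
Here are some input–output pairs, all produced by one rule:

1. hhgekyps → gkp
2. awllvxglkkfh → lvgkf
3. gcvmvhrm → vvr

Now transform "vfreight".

Rule — keep every other character starting from the first (positions 1st, 3rd, 5th, ...), then delete the first character.
For "vfreight", step one produces "vrih"; step two turns that into "rih".

rih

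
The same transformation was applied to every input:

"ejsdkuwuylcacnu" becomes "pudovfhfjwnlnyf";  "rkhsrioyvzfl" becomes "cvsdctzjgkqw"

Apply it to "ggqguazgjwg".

The transformation: shift every letter 11 places forward in the alphabet (wrapping around).
So "ggqguazgjwg" becomes "rrbrflkruhr".

rrbrflkruhr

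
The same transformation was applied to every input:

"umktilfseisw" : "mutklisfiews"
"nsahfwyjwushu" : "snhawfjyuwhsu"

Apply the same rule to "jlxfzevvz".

ljfxezvvz

In each case the input is transformed by: swap each adjacent pair of characters (1↔2, 3↔4, ...).
Applying that to "jlxfzevvz" gives "ljfxezvvz".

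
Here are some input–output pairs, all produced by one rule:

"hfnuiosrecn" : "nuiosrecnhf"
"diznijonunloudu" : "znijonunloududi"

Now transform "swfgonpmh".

fgonpmhsw

Each output is the input with this applied: move the first 2 characters to the end (rotate left by 2).
Doing the same to "swfgonpmh": "fgonpmhsw".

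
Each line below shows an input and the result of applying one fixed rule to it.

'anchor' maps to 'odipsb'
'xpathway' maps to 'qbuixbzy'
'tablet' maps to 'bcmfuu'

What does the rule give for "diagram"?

Rule — shift every letter 1 place forward in the alphabet (wrapping around), then move the first character to the end.
Starting from "diagram": after the first operation, "ejbhsbn"; after the second, "jbhsbne".

jbhsbne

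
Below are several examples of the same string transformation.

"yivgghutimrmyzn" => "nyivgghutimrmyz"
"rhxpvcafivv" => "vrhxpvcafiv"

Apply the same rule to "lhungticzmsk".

klhungticzms

The rule is to move the last character to the front.
On "lhungticzmsk" that produces "klhungticzms".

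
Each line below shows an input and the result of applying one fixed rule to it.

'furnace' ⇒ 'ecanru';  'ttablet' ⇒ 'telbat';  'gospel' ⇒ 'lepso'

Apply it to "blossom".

mossol

In each case the input is transformed by: reverse the string, then delete the last character.
Working it through for "blossom": intermediate "mossolb", final "mossol".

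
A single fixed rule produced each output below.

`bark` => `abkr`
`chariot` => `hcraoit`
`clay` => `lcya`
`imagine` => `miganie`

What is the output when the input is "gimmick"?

igmmcik

The pattern: swap each adjacent pair of characters (1↔2, 3↔4, ...).
So "gimmick" becomes "igmmcik".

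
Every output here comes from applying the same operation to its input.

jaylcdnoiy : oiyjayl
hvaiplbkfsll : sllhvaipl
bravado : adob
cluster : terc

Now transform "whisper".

The rule is to move the last 3 characters to the front (rotate right by 3), then delete the last 3 characters.
On "whisper": the first step gives "perwhis", and the second then gives "perw".

perw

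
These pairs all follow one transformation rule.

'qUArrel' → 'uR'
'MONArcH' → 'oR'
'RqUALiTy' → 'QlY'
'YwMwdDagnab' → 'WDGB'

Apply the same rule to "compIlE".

Looking at the pairs, the operation is to flip the case of every letter, then keep one character in every 3, starting at position 2 (positions 2nd, 5th, 8th, ...).
Doing the same to "compIlE": "Oi".

Oi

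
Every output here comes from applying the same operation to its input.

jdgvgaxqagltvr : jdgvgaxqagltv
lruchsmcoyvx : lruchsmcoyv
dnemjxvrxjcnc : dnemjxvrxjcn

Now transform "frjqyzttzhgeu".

frjqyzttzhge

What's happening: delete the last character.
For "frjqyzttzhgeu" the result is "frjqyzttzhge".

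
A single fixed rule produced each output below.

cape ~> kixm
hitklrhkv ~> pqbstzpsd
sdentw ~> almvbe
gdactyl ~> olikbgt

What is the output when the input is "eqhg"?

Looking at the pairs, the operation is to shift every letter 8 places forward in the alphabet (wrapping around).
"eqhg" → "mypo".

mypo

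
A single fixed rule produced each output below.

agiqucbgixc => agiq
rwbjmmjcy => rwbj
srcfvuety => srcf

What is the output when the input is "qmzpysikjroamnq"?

Rule — keep only the first 4 characters.
So "qmzpysikjroamnq" becomes "qmzp".

qmzp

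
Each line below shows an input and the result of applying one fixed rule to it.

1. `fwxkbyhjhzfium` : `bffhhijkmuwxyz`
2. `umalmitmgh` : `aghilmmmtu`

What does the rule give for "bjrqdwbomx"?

bbdjmoqrwx

Each output is the input with this applied: sort the characters into alphabetical order.
"bjrqdwbomx" → "bbdjmoqrwx".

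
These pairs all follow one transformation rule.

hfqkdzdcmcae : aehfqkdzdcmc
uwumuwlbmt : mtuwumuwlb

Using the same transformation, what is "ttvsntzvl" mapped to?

vlttvsntz

Rule — move the last 2 characters to the front (rotate right by 2).
For "ttvsntzvl" the result is "vlttvsntz".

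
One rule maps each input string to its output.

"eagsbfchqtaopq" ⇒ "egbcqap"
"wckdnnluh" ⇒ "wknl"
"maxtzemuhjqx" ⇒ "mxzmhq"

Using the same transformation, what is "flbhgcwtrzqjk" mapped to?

What's happening: move the last character to the front, then keep every other character starting from the second (positions 2nd, 4th, 6th, ...).
Starting from "flbhgcwtrzqjk": after the first operation, "kflbhgcwtrzqj"; after the second, "fbgwrq".

fbgwrq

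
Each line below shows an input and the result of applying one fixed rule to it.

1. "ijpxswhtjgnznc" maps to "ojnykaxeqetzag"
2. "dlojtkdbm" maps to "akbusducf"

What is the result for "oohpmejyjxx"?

gdvapaooffy

Rule — shift every letter 9 places backward in the alphabet (wrapping around), then move the first 3 characters to the end (rotate left by 3).
Working it through for "oohpmejyjxx": intermediate "ffygdvapaoo", final "gdvapaooffy".
(Check on "dlojtkdbm": → "ucfakbusd" → "akbusducf" ✓)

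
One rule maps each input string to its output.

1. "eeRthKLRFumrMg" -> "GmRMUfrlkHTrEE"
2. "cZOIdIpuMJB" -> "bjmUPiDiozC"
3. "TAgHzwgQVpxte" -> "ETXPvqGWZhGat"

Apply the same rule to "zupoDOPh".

Looking at the pairs, the operation is to flip the case of every letter, then reverse the string.
On "zupoDOPh": the first step gives "ZUPOdopH", and the second then gives "HpodOPUZ".
(Check on "TAgHzwgQVpxte": → "taGhZWGqvPXTE" → "ETXPvqGWZhGat" ✓)

HpodOPUZ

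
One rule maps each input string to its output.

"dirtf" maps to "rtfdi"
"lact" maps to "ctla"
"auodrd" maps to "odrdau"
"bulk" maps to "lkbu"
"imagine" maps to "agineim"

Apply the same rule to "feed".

edfe

The transformation: move the first 2 characters to the end (rotate left by 2).
Applying that to "feed" gives "edfe".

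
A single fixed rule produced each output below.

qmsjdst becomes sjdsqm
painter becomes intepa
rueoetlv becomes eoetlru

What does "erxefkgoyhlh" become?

Each output is the input with this applied: delete the last character, then move the first 2 characters to the end (rotate left by 2).
On "erxefkgoyhlh": the first step gives "erxefkgoyhl", and the second then gives "xefkgoyhler".

xefkgoyhler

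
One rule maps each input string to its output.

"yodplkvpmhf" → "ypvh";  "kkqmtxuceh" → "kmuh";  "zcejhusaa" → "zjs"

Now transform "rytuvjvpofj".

ruvf

Each output is the input with this applied: keep one character in every 3, starting at position 1 (positions 1st, 4th, 7th, ...).
"rytuvjvpofj" → "ruvf".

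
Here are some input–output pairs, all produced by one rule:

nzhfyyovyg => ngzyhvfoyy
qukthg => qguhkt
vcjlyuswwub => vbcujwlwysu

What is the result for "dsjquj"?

What's happening: take characters alternately from the front and the back (1st, last, 2nd, 2nd-last, ...).
Doing the same to "dsjquj": "djsujq".

djsujq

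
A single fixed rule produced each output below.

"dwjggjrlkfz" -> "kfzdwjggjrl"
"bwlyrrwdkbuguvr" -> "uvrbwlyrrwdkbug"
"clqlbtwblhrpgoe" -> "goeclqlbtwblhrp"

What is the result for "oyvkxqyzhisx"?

The pattern: move the last 3 characters to the front (rotate right by 3).
So "oyvkxqyzhisx" becomes "isxoyvkxqyzh".

isxoyvkxqyzh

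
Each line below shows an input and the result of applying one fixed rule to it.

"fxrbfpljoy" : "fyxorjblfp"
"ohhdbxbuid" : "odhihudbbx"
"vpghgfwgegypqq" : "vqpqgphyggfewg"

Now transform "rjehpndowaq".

rqjaewhopdn

What's happening: take characters alternately from the front and the back (1st, last, 2nd, 2nd-last, ...).
So "rjehpndowaq" becomes "rqjaewhopdn".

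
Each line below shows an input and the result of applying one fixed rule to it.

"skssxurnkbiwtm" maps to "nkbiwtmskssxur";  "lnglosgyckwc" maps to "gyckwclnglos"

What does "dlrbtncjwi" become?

ncjwidlrbt

In each case the input is transformed by: swap the front and back halves of the string.
For "dlrbtncjwi" the result is "ncjwidlrbt".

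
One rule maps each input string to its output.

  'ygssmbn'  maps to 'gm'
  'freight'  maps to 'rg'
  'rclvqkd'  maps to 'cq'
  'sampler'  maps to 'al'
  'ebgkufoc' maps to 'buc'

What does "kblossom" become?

bsm

In each case the input is transformed by: keep one character in every 3, starting at position 2 (positions 2nd, 5th, 8th, ...).
"kblossom" → "bsm".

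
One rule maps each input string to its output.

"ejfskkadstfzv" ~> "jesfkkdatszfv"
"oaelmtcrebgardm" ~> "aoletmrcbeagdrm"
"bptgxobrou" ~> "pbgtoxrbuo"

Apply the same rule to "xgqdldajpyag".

Looking at the pairs, the operation is to swap each adjacent pair of characters (1↔2, 3↔4, ...).
On "xgqdldajpyag" that produces "gxdqdljaypga".

gxdqdljaypga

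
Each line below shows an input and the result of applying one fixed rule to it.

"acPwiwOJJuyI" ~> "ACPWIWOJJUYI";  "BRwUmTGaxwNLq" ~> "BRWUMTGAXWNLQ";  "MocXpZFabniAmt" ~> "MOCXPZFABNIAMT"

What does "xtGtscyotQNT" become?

XTGTSCYOTQNT

The transformation: convert every letter to uppercase.
"xtGtscyotQNT" → "XTGTSCYOTQNT".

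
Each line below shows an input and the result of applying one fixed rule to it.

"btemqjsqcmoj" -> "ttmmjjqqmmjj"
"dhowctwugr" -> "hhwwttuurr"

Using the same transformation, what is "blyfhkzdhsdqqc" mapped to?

llffkkddssqqcc

The rule is to keep every other character starting from the second (positions 2nd, 4th, 6th, ...), then double every character.
On "blyfhkzdhsdqqc": the first step gives "lfkdsqc", and the second then gives "llffkkddssqqcc".
(Check on "btemqjsqcmoj": → "tmjqmj" → "ttmmjjqqmmjj" ✓)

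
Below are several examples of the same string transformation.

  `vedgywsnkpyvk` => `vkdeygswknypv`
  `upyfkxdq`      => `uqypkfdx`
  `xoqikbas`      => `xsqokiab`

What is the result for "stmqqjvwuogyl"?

Looking at the pairs, the operation is to move the last character to the front, then swap each adjacent pair of characters (1↔2, 3↔4, ...).
So "stmqqjvwuogyl" becomes "slmtqqvjuwgoy".

slmtqqvjuwgoy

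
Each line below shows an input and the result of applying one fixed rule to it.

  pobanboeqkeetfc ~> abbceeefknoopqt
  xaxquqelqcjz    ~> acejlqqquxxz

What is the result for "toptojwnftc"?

Rule — sort the characters into alphabetical order.
Applying that to "toptojwnftc" gives "cfjnooptttw".

cfjnooptttw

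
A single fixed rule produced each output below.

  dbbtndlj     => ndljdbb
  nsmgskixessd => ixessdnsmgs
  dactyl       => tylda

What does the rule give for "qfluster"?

sterqfl

The transformation: swap the front and back halves of the string, then delete the last character.
For "qfluster", step one produces "sterqflu"; step two turns that into "sterqfl".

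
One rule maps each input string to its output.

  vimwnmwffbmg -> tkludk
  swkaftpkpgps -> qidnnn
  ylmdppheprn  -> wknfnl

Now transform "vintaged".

Rule — keep every other character starting from the first (positions 1st, 3rd, 5th, ...), then shift every letter 2 places backward in the alphabet (wrapping around).
Working it through for "vintaged": intermediate "vnae", final "tlyc".

tlyc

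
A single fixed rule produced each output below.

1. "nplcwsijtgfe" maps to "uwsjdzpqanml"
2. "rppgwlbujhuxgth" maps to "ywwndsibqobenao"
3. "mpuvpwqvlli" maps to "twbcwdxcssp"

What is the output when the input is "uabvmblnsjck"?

In each case the input is transformed by: shift every letter 7 places forward in the alphabet (wrapping around).
Applying that to "uabvmblnsjck" gives "bhictisuzqjr".

bhictisuzqjr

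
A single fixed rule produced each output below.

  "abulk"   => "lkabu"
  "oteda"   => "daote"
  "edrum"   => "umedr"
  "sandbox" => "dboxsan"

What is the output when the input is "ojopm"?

Each output is the input with this applied: move the first 3 characters to the end (rotate left by 3).
"ojopm" → "pmojo".

pmojo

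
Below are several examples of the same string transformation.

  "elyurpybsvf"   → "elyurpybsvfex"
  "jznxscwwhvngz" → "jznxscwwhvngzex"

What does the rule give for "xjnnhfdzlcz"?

Looking at the pairs, the operation is to append "ex".
So "xjnnhfdzlcz" becomes "xjnnhfdzlczex".

xjnnhfdzlczex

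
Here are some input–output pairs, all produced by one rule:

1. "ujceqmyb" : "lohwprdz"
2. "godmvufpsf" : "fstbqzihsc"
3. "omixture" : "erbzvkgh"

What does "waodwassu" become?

What's happening: shift every letter 13 places forward in the alphabet (wrapping around) — i.e. ROT13, then move the last 2 characters to the front (rotate right by 2).
Starting from "waodwassu": after the first operation, "jnbqjnffh"; after the second, "fhjnbqjnf".

fhjnbqjnf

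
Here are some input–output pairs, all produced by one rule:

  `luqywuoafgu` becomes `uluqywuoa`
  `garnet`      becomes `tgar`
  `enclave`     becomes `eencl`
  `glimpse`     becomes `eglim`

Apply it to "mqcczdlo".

omqccz

Rule — move the last character to the front, then delete the last 2 characters.
On "mqcczdlo" that produces "omqccz".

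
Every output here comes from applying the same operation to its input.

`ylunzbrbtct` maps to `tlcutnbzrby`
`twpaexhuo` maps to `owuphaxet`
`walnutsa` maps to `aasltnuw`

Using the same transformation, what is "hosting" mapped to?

The rule is to take characters alternately from the front and the back (1st, last, 2nd, 2nd-last, ...), then move the first character to the end.
Applying both steps to "hosting": "hgonsit", then "gonsith".
(Check on "ylunzbrbtct": → "ytlcutnbzrb" → "tlcutnbzrby" ✓)

gonsith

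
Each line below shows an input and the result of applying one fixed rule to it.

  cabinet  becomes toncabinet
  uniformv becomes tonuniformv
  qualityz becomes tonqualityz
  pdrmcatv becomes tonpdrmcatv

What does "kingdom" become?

The rule is to prepend "ton".
Applying that to "kingdom" gives "tonkingdom".

tonkingdom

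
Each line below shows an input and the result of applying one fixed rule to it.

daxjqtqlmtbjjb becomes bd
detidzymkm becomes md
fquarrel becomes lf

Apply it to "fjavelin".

The transformation: move the last character to the front, then keep only the first 2 characters.
On "fjavelin": the first step gives "nfjaveli", and the second then gives "nf".
(Check on "fquarrel": → "lfquarre" → "lf" ✓)

nf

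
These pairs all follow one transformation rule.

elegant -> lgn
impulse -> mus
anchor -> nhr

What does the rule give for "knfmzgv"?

What's happening: keep every other character starting from the second (positions 2nd, 4th, 6th, ...).
Doing the same to "knfmzgv": "nmg".

nmg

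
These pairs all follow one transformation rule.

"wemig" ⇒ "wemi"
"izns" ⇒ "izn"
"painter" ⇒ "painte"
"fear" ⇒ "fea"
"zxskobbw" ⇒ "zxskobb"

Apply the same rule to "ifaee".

Rule — delete the last character.
For "ifaee" the result is "ifae".

ifae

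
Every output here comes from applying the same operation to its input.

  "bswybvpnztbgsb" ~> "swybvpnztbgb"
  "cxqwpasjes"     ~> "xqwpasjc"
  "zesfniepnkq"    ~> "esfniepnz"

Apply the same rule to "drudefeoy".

rudefed

The transformation: delete the last 2 characters, then move the first character to the end.
Starting from "drudefeoy": after the first operation, "drudefe"; after the second, "rudefed".
(Check on "zesfniepnkq": → "zesfniepn" → "esfniepnz" ✓)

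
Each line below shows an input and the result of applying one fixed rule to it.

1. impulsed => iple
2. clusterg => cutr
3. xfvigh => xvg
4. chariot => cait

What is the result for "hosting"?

hsig

The transformation: keep every other character starting from the first (positions 1st, 3rd, 5th, ...).
Doing the same to "hosting": "hsig".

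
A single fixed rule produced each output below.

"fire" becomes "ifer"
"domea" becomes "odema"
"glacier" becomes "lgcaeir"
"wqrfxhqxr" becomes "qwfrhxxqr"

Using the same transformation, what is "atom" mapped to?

The rule is to swap each adjacent pair of characters (1↔2, 3↔4, ...).
On "atom" that produces "tamo".

tamo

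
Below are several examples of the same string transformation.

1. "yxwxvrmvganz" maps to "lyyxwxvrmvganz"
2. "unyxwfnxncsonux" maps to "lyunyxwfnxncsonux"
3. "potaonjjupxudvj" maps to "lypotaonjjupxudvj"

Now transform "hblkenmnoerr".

Rule — prepend "ly".
Doing the same to "hblkenmnoerr": "lyhblkenmnoerr".

lyhblkenmnoerr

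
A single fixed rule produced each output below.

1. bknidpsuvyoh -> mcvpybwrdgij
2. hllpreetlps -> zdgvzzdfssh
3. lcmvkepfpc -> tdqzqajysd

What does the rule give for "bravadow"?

The transformation: shift every letter 12 places backward in the alphabet (wrapping around), then move the last 3 characters to the front (rotate right by 3).
Applying both steps to "bravadow": "pfojorck", then "rckpfojo".
(Check on "lcmvkepfpc": → "zqajysdtdq" → "tdqzqajysd" ✓)

rckpfojo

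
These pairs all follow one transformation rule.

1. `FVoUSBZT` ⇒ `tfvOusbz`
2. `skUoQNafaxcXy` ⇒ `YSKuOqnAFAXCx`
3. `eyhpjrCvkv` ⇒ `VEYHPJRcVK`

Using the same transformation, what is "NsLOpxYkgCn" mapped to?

What's happening: flip the case of every letter, then move the last character to the front.
Working it through for "NsLOpxYkgCn": intermediate "nSloPXyKGcN", final "NnSloPXyKGc".

NnSloPXyKGc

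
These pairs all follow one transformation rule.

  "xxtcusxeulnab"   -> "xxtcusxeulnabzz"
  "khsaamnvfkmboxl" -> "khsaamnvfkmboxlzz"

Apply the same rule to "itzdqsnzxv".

Each output is the input with this applied: append "zz".
On "itzdqsnzxv" that produces "itzdqsnzxvzz".

itzdqsnzxvzz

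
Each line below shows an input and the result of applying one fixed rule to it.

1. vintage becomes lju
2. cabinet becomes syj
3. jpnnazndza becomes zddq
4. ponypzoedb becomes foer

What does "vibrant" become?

lhj

Each output is the input with this applied: shift every letter 10 places backward in the alphabet (wrapping around), then keep one character in every 3, starting at position 1 (positions 1st, 4th, 7th, ...).
For "vibrant", step one produces "lyrhqdj"; step two turns that into "lhj".
(Check on "vintage": → "lydjqwu" → "lju" ✓)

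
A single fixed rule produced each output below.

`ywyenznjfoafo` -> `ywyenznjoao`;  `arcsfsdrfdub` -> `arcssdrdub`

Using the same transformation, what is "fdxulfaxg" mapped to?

What's happening: remove every "f".
So "fdxulfaxg" becomes "dxulaxg".

dxulaxg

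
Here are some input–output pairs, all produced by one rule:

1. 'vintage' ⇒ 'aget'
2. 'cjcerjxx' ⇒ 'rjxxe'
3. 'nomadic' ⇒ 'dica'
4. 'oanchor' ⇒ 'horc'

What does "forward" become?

Looking at the pairs, the operation is to delete the first 3 characters, then move the first character to the end.
For "forward", step one produces "ward"; step two turns that into "ardw".

ardw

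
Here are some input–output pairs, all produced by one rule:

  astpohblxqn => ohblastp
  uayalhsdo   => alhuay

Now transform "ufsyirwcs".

The transformation: delete the last 3 characters, then swap the front and back halves of the string.
"ufsyirwcs" → "yirufs".

yirufs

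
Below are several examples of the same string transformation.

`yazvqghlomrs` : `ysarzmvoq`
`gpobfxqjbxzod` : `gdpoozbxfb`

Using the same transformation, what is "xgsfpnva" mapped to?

xagvs

The pattern: take characters alternately from the front and the back (1st, last, 2nd, 2nd-last, ...), then delete the last 3 characters.
Doing the same to "xgsfpnva": "xagvs".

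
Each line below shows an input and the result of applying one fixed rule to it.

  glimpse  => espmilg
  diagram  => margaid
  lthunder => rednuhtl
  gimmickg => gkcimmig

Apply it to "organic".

cinagro

The transformation: reverse the string.
"organic" → "cinagro".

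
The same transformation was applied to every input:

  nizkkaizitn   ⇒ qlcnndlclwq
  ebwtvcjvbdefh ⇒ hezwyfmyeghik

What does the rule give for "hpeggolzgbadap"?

kshjjrocjedgds

The rule is to shift every letter 3 places forward in the alphabet (wrapping around).
Applying that to "hpeggolzgbadap" gives "kshjjrocjedgds".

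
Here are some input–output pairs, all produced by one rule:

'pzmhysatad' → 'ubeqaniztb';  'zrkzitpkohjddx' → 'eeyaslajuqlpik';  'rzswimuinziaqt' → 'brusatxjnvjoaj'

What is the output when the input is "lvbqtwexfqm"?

grnmwcruxfy

The pattern: shift every letter 1 place forward in the alphabet (wrapping around), then move the last 3 characters to the front (rotate right by 3).
Applying both steps to "lvbqtwexfqm": "mwcruxfygrn", then "grnmwcruxfy".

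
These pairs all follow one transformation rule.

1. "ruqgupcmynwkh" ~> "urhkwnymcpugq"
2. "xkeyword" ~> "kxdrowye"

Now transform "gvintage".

The transformation: move the first 2 characters to the end (rotate left by 2), then reverse the string.
So "gvintage" becomes "vgegatni".

vgegatni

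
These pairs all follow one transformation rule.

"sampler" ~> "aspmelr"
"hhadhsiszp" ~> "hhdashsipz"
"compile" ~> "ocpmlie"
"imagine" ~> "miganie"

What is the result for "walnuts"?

awnltus

In each case the input is transformed by: swap each adjacent pair of characters (1↔2, 3↔4, ...).
For "walnuts" the result is "awnltus".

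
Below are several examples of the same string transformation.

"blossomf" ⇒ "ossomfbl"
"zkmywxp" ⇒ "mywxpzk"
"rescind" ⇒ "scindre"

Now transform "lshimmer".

himmerls

The transformation: move the first 2 characters to the end (rotate left by 2).
For "lshimmer" the result is "himmerls".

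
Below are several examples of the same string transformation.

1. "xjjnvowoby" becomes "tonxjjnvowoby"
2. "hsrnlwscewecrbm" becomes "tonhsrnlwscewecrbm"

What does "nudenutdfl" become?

The transformation: prepend "ton".
Doing the same to "nudenutdfl": "tonnudenutdfl".

tonnudenutdfl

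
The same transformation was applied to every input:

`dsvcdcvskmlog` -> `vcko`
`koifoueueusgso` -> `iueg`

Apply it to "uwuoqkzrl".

The transformation: keep one character in every 3, starting at position 3 (positions 3rd, 6th, 9th, ...).
Doing the same to "uwuoqkzrl": "ukl".

ukl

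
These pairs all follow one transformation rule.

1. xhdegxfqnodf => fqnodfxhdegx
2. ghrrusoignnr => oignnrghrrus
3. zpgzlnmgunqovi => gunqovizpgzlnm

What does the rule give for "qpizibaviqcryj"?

viqcryjqpiziba

Looking at the pairs, the operation is to swap the front and back halves of the string.
Applying that to "qpizibaviqcryj" gives "viqcryjqpiziba".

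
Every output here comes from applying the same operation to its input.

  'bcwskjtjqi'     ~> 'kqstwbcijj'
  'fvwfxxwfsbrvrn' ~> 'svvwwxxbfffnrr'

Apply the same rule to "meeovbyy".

ovyybeem

The transformation: sort the characters into alphabetical order, then swap the front and back halves of the string.
Starting from "meeovbyy": after the first operation, "beemovyy"; after the second, "ovyybeem".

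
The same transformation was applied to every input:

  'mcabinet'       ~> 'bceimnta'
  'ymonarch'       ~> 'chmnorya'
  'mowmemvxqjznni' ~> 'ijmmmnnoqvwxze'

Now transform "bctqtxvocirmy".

ccimoqrttvxyb

Looking at the pairs, the operation is to sort the characters into alphabetical order, then move the first character to the end.
Starting from "bctqtxvocirmy": after the first operation, "bccimoqrttvxy"; after the second, "ccimoqrttvxyb".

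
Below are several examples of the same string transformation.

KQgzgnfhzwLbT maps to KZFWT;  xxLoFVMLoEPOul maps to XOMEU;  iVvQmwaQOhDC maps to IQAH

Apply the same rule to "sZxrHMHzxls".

SRHL

What's happening: keep one character in every 3, starting at position 1 (positions 1st, 4th, 7th, ...), then convert every letter to uppercase.
Applying that to "sZxrHMHzxls" gives "SRHL".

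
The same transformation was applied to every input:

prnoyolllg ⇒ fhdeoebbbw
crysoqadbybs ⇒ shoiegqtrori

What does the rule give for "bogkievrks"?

In each case the input is transformed by: shift every letter 10 places backward in the alphabet (wrapping around).
Doing the same to "bogkievrks": "rewayulhai".

rewayulhai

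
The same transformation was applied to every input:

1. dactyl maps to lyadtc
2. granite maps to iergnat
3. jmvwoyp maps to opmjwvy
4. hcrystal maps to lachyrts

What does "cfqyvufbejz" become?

ezfcyquvbfj

The transformation: swap each adjacent pair of characters (1↔2, 3↔4, ...), then move the last 2 characters to the front (rotate right by 2).
"cfqyvufbejz" → "fcyquvbfjez" → "ezfcyquvbfj".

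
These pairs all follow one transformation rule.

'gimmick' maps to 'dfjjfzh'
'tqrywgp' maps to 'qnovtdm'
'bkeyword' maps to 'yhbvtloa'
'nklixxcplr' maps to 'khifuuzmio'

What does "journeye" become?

glrokbvb

Looking at the pairs, the operation is to shift every letter 3 places backward in the alphabet (wrapping around).
So "journeye" becomes "glrokbvb".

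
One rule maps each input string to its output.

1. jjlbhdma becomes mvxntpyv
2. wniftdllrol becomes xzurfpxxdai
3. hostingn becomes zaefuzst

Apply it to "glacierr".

dxmouqds

The transformation: shift every letter 12 places forward in the alphabet (wrapping around), then swap the first and last characters.
For "glacierr" the result is "dxmouqds".
(Check on "jjlbhdma": → "vvxntpym" → "mvxntpyv" ✓)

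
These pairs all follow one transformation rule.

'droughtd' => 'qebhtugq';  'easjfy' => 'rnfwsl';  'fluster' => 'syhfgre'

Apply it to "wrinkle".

jevaxyr

Looking at the pairs, the operation is to shift every letter 13 places forward in the alphabet (wrapping around) — i.e. ROT13.
On "wrinkle" that produces "jevaxyr".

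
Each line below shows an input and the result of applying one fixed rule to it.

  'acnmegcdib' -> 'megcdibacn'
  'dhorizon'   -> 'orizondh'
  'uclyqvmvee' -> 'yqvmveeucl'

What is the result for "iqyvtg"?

Each output is the input with this applied: swap the front and back halves of the string, then move the last 2 characters to the front (rotate right by 2).
For "iqyvtg", step one produces "vtgiqy"; step two turns that into "qyvtgi".

qyvtgi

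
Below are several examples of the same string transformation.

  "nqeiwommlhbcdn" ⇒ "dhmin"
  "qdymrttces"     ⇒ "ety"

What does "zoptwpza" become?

ztz

Rule — reverse the string, then keep one character in every 3, starting at position 2 (positions 2nd, 5th, 8th, ...).
On "zoptwpza": the first step gives "azpwtpoz", and the second then gives "ztz".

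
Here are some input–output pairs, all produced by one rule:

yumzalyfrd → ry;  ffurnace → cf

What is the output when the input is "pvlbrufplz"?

Each output is the input with this applied: swap the first and last characters, then keep only the last 2 characters.
On "pvlbrufplz": the first step gives "zvlbrufplp", and the second then gives "lp".

lp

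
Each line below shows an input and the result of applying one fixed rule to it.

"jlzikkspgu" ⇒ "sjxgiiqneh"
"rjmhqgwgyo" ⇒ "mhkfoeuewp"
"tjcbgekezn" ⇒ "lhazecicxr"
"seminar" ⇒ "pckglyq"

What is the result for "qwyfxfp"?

nuwdvdo

Rule — shift every letter 2 places backward in the alphabet (wrapping around), then swap the first and last characters.
Working it through for "qwyfxfp": intermediate "ouwdvdn", final "nuwdvdo".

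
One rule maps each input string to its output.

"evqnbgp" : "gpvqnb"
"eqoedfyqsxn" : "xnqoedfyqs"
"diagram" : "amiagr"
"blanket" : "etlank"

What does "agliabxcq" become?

Each output is the input with this applied: delete the first character, then move the last 2 characters to the front (rotate right by 2).
Doing the same to "agliabxcq": "cqgliabx".
(Check on "diagram": → "iagram" → "amiagr" ✓)

cqgliabx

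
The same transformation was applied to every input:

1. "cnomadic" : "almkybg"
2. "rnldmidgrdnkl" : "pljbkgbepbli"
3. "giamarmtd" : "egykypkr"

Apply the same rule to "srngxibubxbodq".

qplevgzszvzmb

The pattern: shift every letter 2 places backward in the alphabet (wrapping around), then delete the last character.
For "srngxibubxbodq" the result is "qplevgzszvzmb".
(Check on "rnldmidgrdnkl": → "pljbkgbepblij" → "pljbkgbepbli" ✓)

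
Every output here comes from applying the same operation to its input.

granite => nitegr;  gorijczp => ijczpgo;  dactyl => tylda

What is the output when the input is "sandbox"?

Looking at the pairs, the operation is to move the first 3 characters to the end (rotate left by 3), then delete the last character.
Starting from "sandbox": after the first operation, "dboxsan"; after the second, "dboxsa".

dboxsa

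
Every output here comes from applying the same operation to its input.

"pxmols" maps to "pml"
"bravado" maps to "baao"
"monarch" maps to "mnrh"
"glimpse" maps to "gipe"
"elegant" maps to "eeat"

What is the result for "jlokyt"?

joy

The transformation: keep every other character starting from the first (positions 1st, 3rd, 5th, ...).
So "jlokyt" becomes "joy".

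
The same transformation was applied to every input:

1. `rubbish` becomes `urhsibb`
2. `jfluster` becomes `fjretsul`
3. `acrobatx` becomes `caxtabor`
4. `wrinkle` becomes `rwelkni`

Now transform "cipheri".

icirehp

Rule — reverse the string, then move the last 2 characters to the front (rotate right by 2).
Starting from "cipheri": after the first operation, "irehpic"; after the second, "icirehp".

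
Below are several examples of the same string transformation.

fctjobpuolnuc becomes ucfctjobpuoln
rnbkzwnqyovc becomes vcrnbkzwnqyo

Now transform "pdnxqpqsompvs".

The rule is to move the last 2 characters to the front (rotate right by 2).
Applying that to "pdnxqpqsompvs" gives "vspdnxqpqsomp".

vspdnxqpqsomp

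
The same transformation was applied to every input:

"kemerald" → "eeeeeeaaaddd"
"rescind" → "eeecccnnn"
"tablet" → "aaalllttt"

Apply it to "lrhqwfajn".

rrrqqqfffjjj

The transformation: keep every other character starting from the second (positions 2nd, 4th, 6th, ...), then repeat every character 3 times.
Applying both steps to "lrhqwfajn": "rqfj", then "rrrqqqfffjjj".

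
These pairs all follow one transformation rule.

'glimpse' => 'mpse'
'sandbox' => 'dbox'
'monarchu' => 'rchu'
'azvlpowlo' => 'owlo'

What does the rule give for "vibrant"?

The pattern: keep only the last 4 characters.
For "vibrant" the result is "rant".

rant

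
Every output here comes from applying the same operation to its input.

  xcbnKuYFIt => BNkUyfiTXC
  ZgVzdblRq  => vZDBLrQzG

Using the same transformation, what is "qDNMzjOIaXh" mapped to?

nmZJoiAxHQd

What's happening: flip the case of every letter, then move the first 2 characters to the end (rotate left by 2).
For "qDNMzjOIaXh" the result is "nmZJoiAxHQd".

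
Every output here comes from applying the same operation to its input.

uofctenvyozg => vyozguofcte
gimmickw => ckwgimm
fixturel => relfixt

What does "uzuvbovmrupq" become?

The transformation: swap the front and back halves of the string, then delete the first character.
So "uzuvbovmrupq" becomes "mrupquzuvbo".

mrupquzuvbo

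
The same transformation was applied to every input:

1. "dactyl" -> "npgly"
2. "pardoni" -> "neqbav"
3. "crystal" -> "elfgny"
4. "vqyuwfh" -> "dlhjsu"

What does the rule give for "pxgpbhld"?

ktcouyq

Each output is the input with this applied: delete the first character, then shift every letter 13 places forward in the alphabet (wrapping around) — i.e. ROT13.
For "pxgpbhld" the result is "ktcouyq".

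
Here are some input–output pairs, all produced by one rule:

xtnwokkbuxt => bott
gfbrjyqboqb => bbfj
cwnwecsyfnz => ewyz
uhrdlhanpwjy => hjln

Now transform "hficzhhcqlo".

The transformation: keep one character in every 3, starting at position 2 (positions 2nd, 5th, 8th, ...), then sort the characters into alphabetical order.
For "hficzhhcqlo", step one produces "fzco"; step two turns that into "cfoz".

cfoz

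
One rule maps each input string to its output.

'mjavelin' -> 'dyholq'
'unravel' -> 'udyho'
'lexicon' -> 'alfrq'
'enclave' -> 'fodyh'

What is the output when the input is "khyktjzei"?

bnwmchl

Rule — delete the first 2 characters, then shift every letter 3 places forward in the alphabet (wrapping around).
Applying that to "khyktjzei" gives "bnwmchl".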